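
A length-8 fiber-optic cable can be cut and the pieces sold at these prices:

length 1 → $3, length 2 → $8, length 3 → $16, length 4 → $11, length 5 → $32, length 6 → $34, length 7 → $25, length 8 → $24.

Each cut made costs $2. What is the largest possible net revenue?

46

Build r[k] bottom-up: r[k] = max over allowed piece i of (p[i] + r[k−i]) − 2 per cut.
r[1] = 3
r[2] = 8
r[3] = 16
r[4] = 17  (first piece 1, then r[3]=16)
r[5] = 32
r[6] = 34
r[7] = 38  (first piece 2, then r[5]=32)
r[8] = 46  (first piece 3, then r[5]=32)
One optimal plan: pieces 5 + 3 (1 cut) → $48 − $2 = $46.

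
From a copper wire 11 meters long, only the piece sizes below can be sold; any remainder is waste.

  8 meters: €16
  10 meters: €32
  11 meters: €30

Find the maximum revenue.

Build f[k] bottom-up: f[k] = max over allowed piece i of (p[i] + f[k−i]).
f[1] = 0
f[2] = 0
f[3] = 0
f[4] = 0
f[5] = 0
f[6] = 0
f[7] = 0
f[8] = 16
f[9] = 16
f[10] = max(16+0, 32+0) = 32
f[11] = max(16+0, 32+0, 30+0) = 32
One optimal cutting: pieces 10 with 1 meter of scrap → €32.

32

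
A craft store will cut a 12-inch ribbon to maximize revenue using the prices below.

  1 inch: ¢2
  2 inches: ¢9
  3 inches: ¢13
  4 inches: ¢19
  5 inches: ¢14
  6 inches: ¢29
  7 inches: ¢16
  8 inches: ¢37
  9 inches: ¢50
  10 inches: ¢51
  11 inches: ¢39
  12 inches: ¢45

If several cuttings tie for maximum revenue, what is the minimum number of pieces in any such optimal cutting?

2

Consider every possible first cut. r[k] is the best of p[i]+r[k−i] over all sellable i≤k.
r[1] = 2
r[2] = 9
r[3] = 13
r[4] = 19
r[5] = 22  (first piece 2, then r[3]=13)
r[6] = 29
r[7] = 32  (first piece 3, then r[4]=19)
r[8] = 38  (first piece 2, then r[6]=29)
r[9] = 50
r[10] = 52  (first piece 1, then r[9]=50)
r[11] = 59  (first piece 2, then r[9]=50)
r[12] = 63  (first piece 3, then r[9]=50)
Maximum revenue is ¢63.
Now minimize piece count subject to staying optimal: for each k, pieces[k] = 1 + min over i with p[i]+r[k−i]=r[k] of pieces[k−i].
pieces[9] = 1
pieces[10] = 2
pieces[11] = 2
pieces[12] = 2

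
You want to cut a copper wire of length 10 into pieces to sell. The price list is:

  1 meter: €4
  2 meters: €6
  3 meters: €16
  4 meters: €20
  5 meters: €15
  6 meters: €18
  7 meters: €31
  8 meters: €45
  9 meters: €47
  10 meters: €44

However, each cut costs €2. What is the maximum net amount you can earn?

Build r[k] bottom-up: r[k] = max over allowed piece i of (p[i] + r[k−i]) − 2 per cut.
r[1] = 4
r[2] = max(4+4-2, 6+0) = 6
r[3] = max(4+6-2, 6+4-2, 16+0) = 16
r[4] = max(4+16-2, 6+6-2, 16+4-2, 20+0) = 20
r[5] = max(4+20-2, 6+16-2, 16+6-2, 20+4-2, 15+0) = 22
r[6] = max(4+22-2, 6+20-2, 16+16-2, 20+6-2, 15+4-2, 18+0) = 30
r[7] = max(4+30-2, 6+22-2, 16+20-2, …, 18+4-2, 31+0) = 34
r[8] = max(4+34-2, 6+30-2, 16+22-2, …, 31+4-2, 45+0) = 45
r[9] = max(4+45-2, 6+34-2, 16+30-2, …, 45+4-2, 47+0) = 47
r[10] = max(4+47-2, 6+45-2, 16+34-2, …, 47+4-2, 44+0) = 49
One optimal plan: pieces 8 + 1 + 1 (2 cuts) → €53 − €4 = €49.

49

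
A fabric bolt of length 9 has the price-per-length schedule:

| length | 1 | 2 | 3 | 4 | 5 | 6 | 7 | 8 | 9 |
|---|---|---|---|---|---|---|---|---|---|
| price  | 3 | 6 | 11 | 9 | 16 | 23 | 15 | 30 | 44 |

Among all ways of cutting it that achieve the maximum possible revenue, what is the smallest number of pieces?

Build r[k] bottom-up: r[k] = max over allowed piece i of (p[i] + r[k−i]).
r[1] = 3
r[2] = 6  (first piece 1, then r[1]=3)
r[3] = 11
r[4] = 14  (first piece 1, then r[3]=11)
r[5] = 17  (first piece 1, then r[4]=14)
r[6] = 23
r[7] = 26  (first piece 1, then r[6]=23)
r[8] = 30
r[9] = 44
Maximum revenue is $44.
Now minimize piece count subject to staying optimal: for each k, pieces[k] = 1 + min over i with p[i]+r[k−i]=r[k] of pieces[k−i].
pieces[6] = 1
pieces[7] = 2
pieces[8] = 1
pieces[9] = 1

1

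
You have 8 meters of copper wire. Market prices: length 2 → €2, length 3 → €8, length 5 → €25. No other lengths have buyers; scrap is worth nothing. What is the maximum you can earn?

33

Consider every possible first cut. r[k] is the best of p[i]+r[k−i] over all sellable i≤k.
r[1] = 0
r[2] = 2
r[3] = 8
r[4] = 8
r[5] = 25
r[6] = 25
r[7] = 27  (first piece 2, then r[5]=25)
r[8] = 33  (first piece 3, then r[5]=25)
One optimal cutting: 5 + 3 → €33.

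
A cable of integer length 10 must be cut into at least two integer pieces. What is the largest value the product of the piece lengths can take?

36

Let f[k] be the best product for length k (with at least one cut). For each first piece i, the rest contributes max(k−i, f[k−i]).
f[2] = 1×max(1,0) = 1×1 = 1
f[3] = 1×max(2,1) = 1×2 = 2
f[4] = 2×max(2,1) = 2×2 = 4
f[5] = 2×max(3,2) = 2×3 = 6
f[6] = 3×max(3,2) = 3×3 = 9
f[7] = 2×max(5,6) = 2×6 = 12
f[8] = 2×max(6,9) = 2×9 = 18
f[9] = 3×max(6,9) = 3×9 = 27
f[10] = 2×max(8,18) = 2×18 = 36
One optimal split: 3 + 3 + 2 + 2; product 3×3×2×2 = 36.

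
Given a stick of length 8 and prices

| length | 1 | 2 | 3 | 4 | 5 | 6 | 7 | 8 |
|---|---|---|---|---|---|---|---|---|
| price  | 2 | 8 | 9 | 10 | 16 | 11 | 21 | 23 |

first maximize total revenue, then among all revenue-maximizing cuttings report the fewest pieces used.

Consider every possible first cut. r[k] is the best of p[i]+r[k−i] over all sellable i≤k.
r[1] = 2
r[2] = 8
r[3] = 10  (first piece 1, then r[2]=8)
r[4] = 16  (first piece 2, then r[2]=8)
r[5] = 18  (first piece 1, then r[4]=16)
r[6] = 24  (first piece 2, then r[4]=16)
r[7] = 26  (first piece 1, then r[6]=24)
r[8] = 32  (first piece 2, then r[6]=24)
Maximum revenue is $32.
Now minimize piece count subject to staying optimal: for each k, pieces[k] = 1 + min over i with p[i]+r[k−i]=r[k] of pieces[k−i].
pieces[5] = 3
pieces[6] = 3
pieces[7] = 4
pieces[8] = 4

4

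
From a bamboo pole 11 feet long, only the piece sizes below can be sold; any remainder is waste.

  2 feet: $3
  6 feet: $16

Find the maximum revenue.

Consider every possible first cut. r[k] is the best of p[i]+r[k−i] over all sellable i≤k.
r[1] = 0
r[2] = 3
r[3] = 3
r[4] = 6  (first piece 2, then r[2]=3)
r[5] = 6
r[6] = 16
r[7] = 16
r[8] = 19  (first piece 2, then r[6]=16)
r[9] = 19
r[10] = 22  (first piece 2, then r[8]=19)
r[11] = 22
One optimal cutting: pieces 6 + 2 + 2 with 1 foot of scrap → $22.

22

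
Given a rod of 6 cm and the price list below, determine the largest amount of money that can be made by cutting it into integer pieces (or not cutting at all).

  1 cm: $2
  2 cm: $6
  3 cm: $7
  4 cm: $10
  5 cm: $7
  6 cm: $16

Build best[k] bottom-up: best[k] = max over allowed piece i of (p[i] + best[k−i]).
best[1] = 2
best[2] = max(2+2, 6+0) = 6
best[3] = max(2+6, 6+2, 7+0) = 8
best[4] = max(2+8, 6+6, 7+2, 10+0) = 12
best[5] = max(2+12, 6+8, 7+6, 10+2, 7+0) = 14
best[6] = max(2+14, 6+12, 7+8, 10+6, 7+2, 16+0) = 18
One optimal cutting: 2 + 2 + 2 → $6 + $6 + $6 = $18.

18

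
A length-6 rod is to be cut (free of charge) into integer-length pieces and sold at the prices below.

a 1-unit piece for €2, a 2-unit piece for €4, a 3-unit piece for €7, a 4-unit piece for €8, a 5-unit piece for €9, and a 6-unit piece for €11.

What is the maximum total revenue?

14

Consider every possible first cut. r[k] is the best of p[i]+r[k−i] over all sellable i≤k.
r[1] = 2
r[2] = 4  (first piece 1, then r[1]=2)
r[3] = 7
r[4] = 9  (first piece 1, then r[3]=7)
r[5] = 11  (first piece 1, then r[4]=9)
r[6] = 14  (first piece 3, then r[3]=7)
One optimal cutting: 3 + 3 → €7 + €7 = €14.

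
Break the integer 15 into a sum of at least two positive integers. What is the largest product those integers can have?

Let f[k] be the best product for length k (with at least one cut). For each first piece i, the rest contributes max(k−i, f[k−i]).
Small cases: f[2]=1, f[3]=2, f[4]=4, f[5]=6, f[6]=9, f[7]=12, f[8]=18.
f[9] = 3·max(6,9) = 3·9 = 27
f[10] = 2·max(8,18) = 2·18 = 36
f[11] = 2·max(9,27) = 2·27 = 54
f[12] = 3·max(9,27) = 3·27 = 81
f[13] = 2·max(11,54) = 2·54 = 108
f[14] = 2·max(12,81) = 2·81 = 162
f[15] = 3·max(12,81) = 3·81 = 243
One optimal split: 3 + 3 + 3 + 3 + 3; product 3·3·3·3·3 = 243.

243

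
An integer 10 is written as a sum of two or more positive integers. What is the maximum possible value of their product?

36

Fill g[k] for k=2..10: at each k try every first piece i and multiply by the better of (k−i) uncut or g[k−i].
Small cases: g[2]=1, g[3]=2, g[4]=4.
g[5] = max(1·4, 2·3, 3·2, 4·1) = 6
g[6] = max(1·6, 2·4, 3·3, 4·2, 5·1) = 9
g[7] = max(1·9, 2·6, 3·4, 4·3, 5·2, 6·1) = 12
g[8] = max(1·12, 2·9, 3·6, …, 6·2, 7·1) = 18
g[9] = max(1·18, 2·12, 3·9, …, 7·2, 8·1) = 27
g[10] = max(1·27, 2·18, 3·12, …, 8·2, 9·1) = 36
One optimal split: 3 + 3 + 2 + 2; product 3·3·2·2 = 36.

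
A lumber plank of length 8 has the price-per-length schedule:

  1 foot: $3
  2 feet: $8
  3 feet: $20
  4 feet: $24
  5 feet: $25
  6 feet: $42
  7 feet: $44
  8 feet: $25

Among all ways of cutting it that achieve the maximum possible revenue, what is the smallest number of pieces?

Build r[k] bottom-up: r[k] = max over allowed piece i of (p[i] + r[k−i]).
r[1] = 3
r[2] = max(3+3, 8+0) = 8
r[3] = max(3+8, 8+3, 20+0) = 20
r[4] = max(3+20, 8+8, 20+3, 24+0) = 24
r[5] = max(3+24, 8+20, 20+8, 24+3, 25+0) = 28
r[6] = max(3+28, 8+24, 20+20, 24+8, 25+3, 42+0) = 42
r[7] = max(3+42, 8+28, 20+24, …, 42+3, 44+0) = 45
r[8] = max(3+45, 8+42, 20+28, …, 44+3, 25+0) = 50
Maximum revenue is $50.
Now minimize piece count subject to staying optimal: for each k, pieces[k] = 1 + min over i with p[i]+r[k−i]=r[k] of pieces[k−i].
pieces[5] = 2
pieces[6] = 1
pieces[7] = 2
pieces[8] = 2

2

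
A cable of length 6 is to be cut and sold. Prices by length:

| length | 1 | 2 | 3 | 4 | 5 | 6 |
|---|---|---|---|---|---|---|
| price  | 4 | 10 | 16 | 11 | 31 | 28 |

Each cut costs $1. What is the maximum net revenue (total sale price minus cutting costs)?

34

Build r[k] bottom-up: r[k] = max over allowed piece i of (p[i] + r[k−i]) − 1 per cut.
r[1] = 4
r[2] = max(4+4-1, 10+0) = 10
r[3] = max(4+10-1, 10+4-1, 16+0) = 16
r[4] = max(4+16-1, 10+10-1, 16+4-1, 11+0) = 19
r[5] = max(4+19-1, 10+16-1, 16+10-1, 11+4-1, 31+0) = 31
r[6] = max(4+31-1, 10+19-1, 16+16-1, 11+10-1, 31+4-1, 28+0) = 34
One optimal plan: pieces 5 + 1 (1 cut) → $35 − $1 = $34.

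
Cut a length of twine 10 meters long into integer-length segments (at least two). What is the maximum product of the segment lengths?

36

Define f[k] = max over 1≤i<k of i · max(k−i, f[k−i]); the inner max lets the remainder stay uncut if that's better.
f[2] = 1*max(1,0) = 1*1 = 1
f[3] = 1*max(2,1) = 1*2 = 2
f[4] = 2*max(2,1) = 2*2 = 4
f[5] = 2*max(3,2) = 2*3 = 6
f[6] = 3*max(3,2) = 3*3 = 9
f[7] = 2*max(5,6) = 2*6 = 12
f[8] = 2*max(6,9) = 2*9 = 18
f[9] = 3*max(6,9) = 3*9 = 27
f[10] = 2*max(8,18) = 2*18 = 36
One optimal split: 3 + 3 + 2 + 2; product 3*3*2*2 = 36.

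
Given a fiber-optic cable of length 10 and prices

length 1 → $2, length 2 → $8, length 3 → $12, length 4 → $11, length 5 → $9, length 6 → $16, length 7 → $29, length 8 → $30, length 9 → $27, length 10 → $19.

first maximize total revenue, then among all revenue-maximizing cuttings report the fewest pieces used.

2

Consider every possible first cut. r[k] is the best of p[i]+r[k−i] over all sellable i≤k.
r[1] = 2
r[2] = 8
r[3] = 12
r[4] = 16  (first piece 2, then r[2]=8)
r[5] = 20  (first piece 2, then r[3]=12)
r[6] = 24  (first piece 2, then r[4]=16)
r[7] = 29
r[8] = 32  (first piece 2, then r[6]=24)
r[9] = 37  (first piece 2, then r[7]=29)
r[10] = 41  (first piece 3, then r[7]=29)
Maximum revenue is $41.
Now minimize piece count subject to staying optimal: for each k, pieces[k] = 1 + min over i with p[i]+r[k−i]=r[k] of pieces[k−i].
pieces[7] = 1
pieces[8] = 3
pieces[9] = 2
pieces[10] = 2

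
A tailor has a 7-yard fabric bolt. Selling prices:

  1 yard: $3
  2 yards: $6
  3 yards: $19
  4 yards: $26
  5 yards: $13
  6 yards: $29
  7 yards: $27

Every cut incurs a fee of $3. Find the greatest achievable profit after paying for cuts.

Consider every possible first cut. net[k] is the best of p[i]+net[k−i] over all sellable i≤k, charging 3 whenever i<k.
net[1] = 3
net[2] = max(3+3-3, 6+0) = 6
net[3] = max(3+6-3, 6+3-3, 19+0) = 19
net[4] = max(3+19-3, 6+6-3, 19+3-3, 26+0) = 26
net[5] = max(3+26-3, 6+19-3, 19+6-3, 26+3-3, 13+0) = 26
net[6] = max(3+26-3, 6+26-3, 19+19-3, 26+6-3, 13+3-3, 29+0) = 35
net[7] = max(3+35-3, 6+26-3, 19+26-3, …, 29+3-3, 27+0) = 42
One optimal plan: pieces 4 + 3 (1 cut) → $45 − $3 = $42.

42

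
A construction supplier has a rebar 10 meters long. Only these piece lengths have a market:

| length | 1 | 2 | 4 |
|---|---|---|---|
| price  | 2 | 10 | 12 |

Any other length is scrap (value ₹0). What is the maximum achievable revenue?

Let f[k] be the best obtainable value from length k. For each k, try every first piece i and keep the best of price[i] + f[k−i].
f[1] = 2
f[2] = 10
f[3] = 12  (first piece 1, then f[2]=10)
f[4] = 20  (first piece 2, then f[2]=10)
f[5] = 22  (first piece 1, then f[4]=20)
f[6] = 30  (first piece 2, then f[4]=20)
f[7] = 32  (first piece 1, then f[6]=30)
f[8] = 40  (first piece 2, then f[6]=30)
f[9] = 42  (first piece 1, then f[8]=40)
f[10] = 50  (first piece 2, then f[8]=40)
One optimal cutting: 2 + 2 + 2 + 2 + 2 → ₹50.

50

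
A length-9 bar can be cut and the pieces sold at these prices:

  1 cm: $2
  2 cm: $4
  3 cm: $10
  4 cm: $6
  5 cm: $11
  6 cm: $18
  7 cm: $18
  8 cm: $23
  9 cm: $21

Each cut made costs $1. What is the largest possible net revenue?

Consider every possible first cut. v[k] is the best of p[i]+v[k−i] over all sellable i≤k, charging 1 whenever i<k.
v[1] = 2
v[2] = 4
v[3] = 10
v[4] = 11  (first piece 1, then v[3]=10)
v[5] = 13  (first piece 2, then v[3]=10)
v[6] = 19  (first piece 3, then v[3]=10)
v[7] = 20  (first piece 1, then v[6]=19)
v[8] = 23
v[9] = 28  (first piece 3, then v[6]=19)
One optimal plan: pieces 3 + 3 + 3 (2 cuts) → $30 − $2 = $28.

28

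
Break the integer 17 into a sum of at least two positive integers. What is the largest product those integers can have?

Define m[k] = max over 1≤i<k of i · max(k−i, m[k−i]); the inner max lets the remainder stay uncut if that's better.
Small cases: m[2]=1, m[3]=2, m[4]=4, m[5]=6, m[6]=9, m[7]=12, m[8]=18, m[9]=27.
m[10] = 2×max(8,18) = 2×18 = 36
m[11] = 2×max(9,27) = 2×27 = 54
m[12] = 3×max(9,27) = 3×27 = 81
m[13] = 2×max(11,54) = 2×54 = 108
m[14] = 2×max(12,81) = 2×81 = 162
m[15] = 3×max(12,81) = 3×81 = 243
m[16] = 2×max(14,162) = 2×162 = 324
m[17] = 2×max(15,243) = 2×243 = 486
One optimal split: 3 + 3 + 3 + 3 + 3 + 2; product 3×3×3×3×3×2 = 486.

486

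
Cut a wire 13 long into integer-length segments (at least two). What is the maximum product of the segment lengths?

108

Fill prod[k] for k=2..13: at each k try every first piece i and multiply by the better of (k−i) uncut or prod[k−i].
prod[2] = 1*max(1,0) = 1*1 = 1
prod[3] = 1*max(2,1) = 1*2 = 2
prod[4] = 2*max(2,1) = 2*2 = 4
prod[5] = 2*max(3,2) = 2*3 = 6
prod[6] = 3*max(3,2) = 3*3 = 9
prod[7] = 2*max(5,6) = 2*6 = 12
prod[8] = 2*max(6,9) = 2*9 = 18
prod[9] = 3*max(6,9) = 3*9 = 27
prod[10] = 2*max(8,18) = 2*18 = 36
prod[11] = 2*max(9,27) = 2*27 = 54
prod[12] = 3*max(9,27) = 3*27 = 81
prod[13] = 2*max(11,54) = 2*54 = 108
One optimal split: 3 + 3 + 3 + 2 + 2; product 3*3*3*2*2 = 108.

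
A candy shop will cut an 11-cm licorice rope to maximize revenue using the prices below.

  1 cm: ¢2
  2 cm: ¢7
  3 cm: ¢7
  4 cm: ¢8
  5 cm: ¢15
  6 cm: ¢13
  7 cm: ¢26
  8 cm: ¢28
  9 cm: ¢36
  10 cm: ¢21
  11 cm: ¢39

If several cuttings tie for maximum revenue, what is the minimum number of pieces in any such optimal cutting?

2

Let r[k] be the best obtainable value from length k. For each k, try every first piece i and keep the best of price[i] + r[k−i].
r[1] = 2
r[2] = max(2+2, 7+0) = 7
r[3] = max(2+7, 7+2, 7+0) = 9
r[4] = max(2+9, 7+7, 7+2, 8+0) = 14
r[5] = max(2+14, 7+9, 7+7, 8+2, 15+0) = 16
r[6] = max(2+16, 7+14, 7+9, 8+7, 15+2, 13+0) = 21
r[7] = max(2+21, 7+16, 7+14, …, 13+2, 26+0) = 26
r[8] = max(2+26, 7+21, 7+16, …, 26+2, 28+0) = 28
r[9] = max(2+28, 7+26, 7+21, …, 28+2, 36+0) = 36
r[10] = max(2+36, 7+28, 7+26, …, 36+2, 21+0) = 38
r[11] = max(2+38, 7+36, 7+28, …, 21+2, 39+0) = 43
Maximum revenue is ¢43.
Now minimize piece count subject to staying optimal: for each k, pieces[k] = 1 + min over i with p[i]+r[k−i]=r[k] of pieces[k−i].
pieces[8] = 1
pieces[9] = 1
pieces[10] = 2
pieces[11] = 2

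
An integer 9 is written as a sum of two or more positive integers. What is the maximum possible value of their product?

Let P[k] be the best product for length k (with at least one cut). For each first piece i, the rest contributes max(k−i, P[k−i]).
P[2] = 1*max(1,0) = 1*1 = 1
P[3] = 1*max(2,1) = 1*2 = 2
P[4] = 2*max(2,1) = 2*2 = 4
P[5] = 2*max(3,2) = 2*3 = 6
P[6] = 3*max(3,2) = 3*3 = 9
P[7] = 2*max(5,6) = 2*6 = 12
P[8] = 2*max(6,9) = 2*9 = 18
P[9] = 3*max(6,9) = 3*9 = 27
One optimal split: 3 + 3 + 3; product 3*3*3 = 27.

27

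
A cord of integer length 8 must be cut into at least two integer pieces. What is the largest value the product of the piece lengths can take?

Define f[k] = max over 1≤i<k of i · max(k−i, f[k−i]); the inner max lets the remainder stay uncut if that's better.
f[2] = 1×max(1,0) = 1×1 = 1
f[3] = 1×max(2,1) = 1×2 = 2
f[4] = 2×max(2,1) = 2×2 = 4
f[5] = 2×max(3,2) = 2×3 = 6
f[6] = 3×max(3,2) = 3×3 = 9
f[7] = 2×max(5,6) = 2×6 = 12
f[8] = 2×max(6,9) = 2×9 = 18
One optimal split: 3 + 3 + 2; product 3×3×2 = 18.

18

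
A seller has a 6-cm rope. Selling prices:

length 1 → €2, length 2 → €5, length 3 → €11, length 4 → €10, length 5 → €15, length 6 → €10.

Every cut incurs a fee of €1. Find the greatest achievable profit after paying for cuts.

Consider every possible first cut. v[k] is the best of p[i]+v[k−i] over all sellable i≤k, charging 1 whenever i<k.
v[1] = 2
v[2] = max(2+2-1, 5+0) = 5
v[3] = max(2+5-1, 5+2-1, 11+0) = 11
v[4] = max(2+11-1, 5+5-1, 11+2-1, 10+0) = 12
v[5] = max(2+12-1, 5+11-1, 11+5-1, 10+2-1, 15+0) = 15
v[6] = max(2+15-1, 5+12-1, 11+11-1, 10+5-1, 15+2-1, 10+0) = 21
One optimal plan: pieces 3 + 3 (1 cut) → €22 − €1 = €21.

21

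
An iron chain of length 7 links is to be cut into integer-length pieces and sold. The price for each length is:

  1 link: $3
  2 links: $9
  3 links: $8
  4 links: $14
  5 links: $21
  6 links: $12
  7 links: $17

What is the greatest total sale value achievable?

30

Consider every possible first cut. best[k] is the best of p[i]+best[k−i] over all sellable i≤k.
best[1] = 3
best[2] = 9
best[3] = 12  (first piece 1, then best[2]=9)
best[4] = 18  (first piece 2, then best[2]=9)
best[5] = 21  (first piece 1, then best[4]=18)
best[6] = 27  (first piece 2, then best[4]=18)
best[7] = 30  (first piece 1, then best[6]=27)
One optimal cutting: 2 + 2 + 2 + 1 → $9 + $9 + $9 + $3 = $30.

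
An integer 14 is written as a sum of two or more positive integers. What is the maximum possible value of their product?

Define m[k] = max over 1≤i<k of i · max(k−i, m[k−i]); the inner max lets the remainder stay uncut if that's better.
m[2] = 1·max(1,0) = 1·1 = 1
m[3] = 1·max(2,1) = 1·2 = 2
m[4] = 2·max(2,1) = 2·2 = 4
m[5] = 2·max(3,2) = 2·3 = 6
m[6] = 3·max(3,2) = 3·3 = 9
m[7] = 2·max(5,6) = 2·6 = 12
m[8] = 2·max(6,9) = 2·9 = 18
m[9] = 3·max(6,9) = 3·9 = 27
m[10] = 2·max(8,18) = 2·18 = 36
m[11] = 2·max(9,27) = 2·27 = 54
m[12] = 3·max(9,27) = 3·27 = 81
m[13] = 2·max(11,54) = 2·54 = 108
m[14] = 2·max(12,81) = 2·81 = 162
One optimal split: 3 + 3 + 3 + 3 + 2; product 3·3·3·3·2 = 162.

162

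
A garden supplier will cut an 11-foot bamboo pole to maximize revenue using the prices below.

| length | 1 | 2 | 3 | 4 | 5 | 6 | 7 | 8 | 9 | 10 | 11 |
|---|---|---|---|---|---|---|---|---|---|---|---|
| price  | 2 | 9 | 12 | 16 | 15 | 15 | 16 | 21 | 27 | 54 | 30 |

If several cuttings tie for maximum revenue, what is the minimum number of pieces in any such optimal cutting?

Build r[k] bottom-up: r[k] = max over allowed piece i of (p[i] + r[k−i]).
r[1] = 2
r[2] = max(2+2, 9+0) = 9
r[3] = max(2+9, 9+2, 12+0) = 12
r[4] = max(2+12, 9+9, 12+2, 16+0) = 18
r[5] = max(2+18, 9+12, 12+9, 16+2, 15+0) = 21
r[6] = max(2+21, 9+18, 12+12, 16+9, 15+2, 15+0) = 27
r[7] = max(2+27, 9+21, 12+18, …, 15+2, 16+0) = 30
r[8] = max(2+30, 9+27, 12+21, …, 16+2, 21+0) = 36
r[9] = max(2+36, 9+30, 12+27, …, 21+2, 27+0) = 39
r[10] = max(2+39, 9+36, 12+30, …, 27+2, 54+0) = 54
r[11] = max(2+54, 9+39, 12+36, …, 54+2, 30+0) = 56
Maximum revenue is $56.
Now minimize piece count subject to staying optimal: for each k, pieces[k] = 1 + min over i with p[i]+r[k−i]=r[k] of pieces[k−i].
pieces[8] = 4
pieces[9] = 4
pieces[10] = 1
pieces[11] = 2

2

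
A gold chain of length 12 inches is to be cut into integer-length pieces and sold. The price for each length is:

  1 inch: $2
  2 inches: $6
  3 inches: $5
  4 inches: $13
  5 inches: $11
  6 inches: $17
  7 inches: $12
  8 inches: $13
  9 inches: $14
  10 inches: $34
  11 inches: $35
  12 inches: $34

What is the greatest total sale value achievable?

40

Build R[k] bottom-up: R[k] = max over allowed piece i of (p[i] + R[k−i]).
R[1] = 2
R[2] = max(2+2, 6+0) = 6
R[3] = max(2+6, 6+2, 5+0) = 8
R[4] = max(2+8, 6+6, 5+2, 13+0) = 13
R[5] = max(2+13, 6+8, 5+6, 13+2, 11+0) = 15
R[6] = max(2+15, 6+13, 5+8, 13+6, 11+2, 17+0) = 19
R[7] = max(2+19, 6+15, 5+13, …, 17+2, 12+0) = 21
R[8] = max(2+21, 6+19, 5+15, …, 12+2, 13+0) = 26
R[9] = max(2+26, 6+21, 5+19, …, 13+2, 14+0) = 28
R[10] = max(2+28, 6+26, 5+21, …, 14+2, 34+0) = 34
R[11] = max(2+34, 6+28, 5+26, …, 34+2, 35+0) = 36
R[12] = max(2+36, 6+34, 5+28, …, 35+2, 34+0) = 40
One optimal cutting: 10 + 2 → $34 + $6 = $40.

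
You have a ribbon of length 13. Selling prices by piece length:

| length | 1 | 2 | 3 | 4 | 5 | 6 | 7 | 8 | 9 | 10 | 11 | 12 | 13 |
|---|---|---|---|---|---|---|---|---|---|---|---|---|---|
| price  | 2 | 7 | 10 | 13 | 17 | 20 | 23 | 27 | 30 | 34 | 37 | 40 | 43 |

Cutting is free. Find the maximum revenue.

45

Build v[k] bottom-up: v[k] = max over allowed piece i of (p[i] + v[k−i]).
v[1] = 2
v[2] = max(2+2, 7+0) = 7
v[3] = max(2+7, 7+2, 10+0) = 10
v[4] = max(2+10, 7+7, 10+2, 13+0) = 14
v[5] = max(2+14, 7+10, 10+7, 13+2, 17+0) = 17
v[6] = max(2+17, 7+14, 10+10, 13+7, 17+2, 20+0) = 21
v[7] = max(2+21, 7+17, 10+14, …, 20+2, 23+0) = 24
v[8] = max(2+24, 7+21, 10+17, …, 23+2, 27+0) = 28
v[9] = max(2+28, 7+24, 10+21, …, 27+2, 30+0) = 31
v[10] = max(2+31, 7+28, 10+24, …, 30+2, 34+0) = 35
v[11] = max(2+35, 7+31, 10+28, …, 34+2, 37+0) = 38
v[12] = max(2+38, 7+35, 10+31, …, 37+2, 40+0) = 42
v[13] = max(2+42, 7+38, 10+35, …, 40+2, 43+0) = 45
One optimal cutting: 3 + 2 + 2 + 2 + 2 + 2 → ¢10 + ¢7 + ¢7 + ¢7 + ¢7 + ¢7 = ¢45.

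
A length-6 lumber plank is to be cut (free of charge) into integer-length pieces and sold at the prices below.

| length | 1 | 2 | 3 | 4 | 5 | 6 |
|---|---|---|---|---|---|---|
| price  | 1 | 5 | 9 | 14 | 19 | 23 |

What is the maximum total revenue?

23

Let r[k] be the best obtainable value from length k. For each k, try every first piece i and keep the best of price[i] + r[k−i].
r[1] = 1
r[2] = max(1+1, 5+0) = 5
r[3] = max(1+5, 5+1, 9+0) = 9
r[4] = max(1+9, 5+5, 9+1, 14+0) = 14
r[5] = max(1+14, 5+9, 9+5, 14+1, 19+0) = 19
r[6] = max(1+19, 5+14, 9+9, 14+5, 19+1, 23+0) = 23
Best is to sell the whole 6-foot piece uncut for $23.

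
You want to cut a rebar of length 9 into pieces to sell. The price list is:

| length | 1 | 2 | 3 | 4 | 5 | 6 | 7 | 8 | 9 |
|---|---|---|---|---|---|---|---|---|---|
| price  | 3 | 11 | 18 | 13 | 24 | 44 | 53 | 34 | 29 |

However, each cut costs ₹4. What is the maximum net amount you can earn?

60

Consider every possible first cut. r[k] is the best of p[i]+r[k−i] over all sellable i≤k, charging 4 whenever i<k.
r[1] = 3
r[2] = 11
r[3] = 18
r[4] = 18  (first piece 2, then r[2]=11)
r[5] = 25  (first piece 2, then r[3]=18)
r[6] = 44
r[7] = 53
r[8] = 52  (first piece 1, then r[7]=53)
r[9] = 60  (first piece 2, then r[7]=53)
One optimal plan: pieces 7 + 2 (1 cut) → ₹64 − ₹4 = ₹60.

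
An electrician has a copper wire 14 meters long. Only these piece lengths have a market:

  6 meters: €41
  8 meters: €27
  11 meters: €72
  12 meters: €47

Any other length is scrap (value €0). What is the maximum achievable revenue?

Consider every possible first cut. r[k] is the best of p[i]+r[k−i] over all sellable i≤k.
r[1] = 0
r[2] = 0
r[3] = 0
r[4] = 0
r[5] = 0
r[6] = 41
r[7] = 41
r[8] = max(41+0, 27+0) = 41
r[9] = max(41+0, 27+0) = 41
r[10] = max(41+0, 27+0) = 41
r[11] = max(41+0, 27+0, 72+0) = 72
r[12] = max(41+41, 27+0, 72+0, 47+0) = 82
r[13] = max(41+41, 27+0, 72+0, 47+0) = 82
r[14] = max(41+41, 27+41, 72+0, 47+0) = 82
One optimal cutting: pieces 6 + 6 with 2 meters of scrap → €82.

82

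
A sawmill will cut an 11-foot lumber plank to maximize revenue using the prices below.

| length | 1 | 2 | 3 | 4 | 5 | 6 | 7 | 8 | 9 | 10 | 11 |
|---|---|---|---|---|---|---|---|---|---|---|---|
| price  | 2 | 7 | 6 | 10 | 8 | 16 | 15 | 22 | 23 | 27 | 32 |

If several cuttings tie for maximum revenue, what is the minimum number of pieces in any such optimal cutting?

6

Consider every possible first cut. r[k] is the best of p[i]+r[k−i] over all sellable i≤k.
r[1] = 2
r[2] = max(2+2, 7+0) = 7
r[3] = max(2+7, 7+2, 6+0) = 9
r[4] = max(2+9, 7+7, 6+2, 10+0) = 14
r[5] = max(2+14, 7+9, 6+7, 10+2, 8+0) = 16
r[6] = max(2+16, 7+14, 6+9, 10+7, 8+2, 16+0) = 21
r[7] = max(2+21, 7+16, 6+14, …, 16+2, 15+0) = 23
r[8] = max(2+23, 7+21, 6+16, …, 15+2, 22+0) = 28
r[9] = max(2+28, 7+23, 6+21, …, 22+2, 23+0) = 30
r[10] = max(2+30, 7+28, 6+23, …, 23+2, 27+0) = 35
r[11] = max(2+35, 7+30, 6+28, …, 27+2, 32+0) = 37
Maximum revenue is $37.
Now minimize piece count subject to staying optimal: for each k, pieces[k] = 1 + min over i with p[i]+r[k−i]=r[k] of pieces[k−i].
pieces[8] = 4
pieces[9] = 5
pieces[10] = 5
pieces[11] = 6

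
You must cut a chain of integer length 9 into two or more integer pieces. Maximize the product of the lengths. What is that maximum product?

Define prod[k] = max over 1≤i<k of i · max(k−i, prod[k−i]); the inner max lets the remainder stay uncut if that's better.
prod[2] = 1*max(1,0) = 1*1 = 1
prod[3] = 1*max(2,1) = 1*2 = 2
prod[4] = 2*max(2,1) = 2*2 = 4
prod[5] = 2*max(3,2) = 2*3 = 6
prod[6] = 3*max(3,2) = 3*3 = 9
prod[7] = 2*max(5,6) = 2*6 = 12
prod[8] = 2*max(6,9) = 2*9 = 18
prod[9] = 3*max(6,9) = 3*9 = 27
One optimal split: 3 + 3 + 3; product 3*3*3 = 27.

27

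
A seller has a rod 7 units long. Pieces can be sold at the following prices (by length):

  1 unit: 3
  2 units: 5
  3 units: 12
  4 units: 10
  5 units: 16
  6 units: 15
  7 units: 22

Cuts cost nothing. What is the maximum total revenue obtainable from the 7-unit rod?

Build best[k] bottom-up: best[k] = max over allowed piece i of (p[i] + best[k−i]).
best[1] = 3
best[2] = max(3+3, 5+0) = 6
best[3] = max(3+6, 5+3, 12+0) = 12
best[4] = max(3+12, 5+6, 12+3, 10+0) = 15
best[5] = max(3+15, 5+12, 12+6, 10+3, 16+0) = 18
best[6] = max(3+18, 5+15, 12+12, 10+6, 16+3, 15+0) = 24
best[7] = max(3+24, 5+18, 12+15, …, 15+3, 22+0) = 27
One optimal cutting: 3 + 3 + 1 → 12 + 12 + 3 = 27.

27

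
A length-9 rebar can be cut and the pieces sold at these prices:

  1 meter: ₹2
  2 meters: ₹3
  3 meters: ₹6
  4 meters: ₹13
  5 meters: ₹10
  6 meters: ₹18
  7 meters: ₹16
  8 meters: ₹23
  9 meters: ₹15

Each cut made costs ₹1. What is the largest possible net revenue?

Build v[k] bottom-up: v[k] = max over allowed piece i of (p[i] + v[k−i]) − 1 per cut.
v[1] = 2
v[2] = max(2+2-1, 3+0) = 3
v[3] = max(2+3-1, 3+2-1, 6+0) = 6
v[4] = max(2+6-1, 3+3-1, 6+2-1, 13+0) = 13
v[5] = max(2+13-1, 3+6-1, 6+3-1, 13+2-1, 10+0) = 14
v[6] = max(2+14-1, 3+13-1, 6+6-1, 13+3-1, 10+2-1, 18+0) = 18
v[7] = max(2+18-1, 3+14-1, 6+13-1, …, 18+2-1, 16+0) = 19
v[8] = max(2+19-1, 3+18-1, 6+14-1, …, 16+2-1, 23+0) = 25
v[9] = max(2+25-1, 3+19-1, 6+18-1, …, 23+2-1, 15+0) = 26
One optimal plan: pieces 4 + 4 + 1 (2 cuts) → ₹28 − ₹2 = ₹26.

26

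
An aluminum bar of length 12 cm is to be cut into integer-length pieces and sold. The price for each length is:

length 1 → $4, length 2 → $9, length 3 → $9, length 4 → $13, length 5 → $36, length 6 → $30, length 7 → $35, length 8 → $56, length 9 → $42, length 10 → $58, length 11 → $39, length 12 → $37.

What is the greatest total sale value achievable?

Consider every possible first cut. best[k] is the best of p[i]+best[k−i] over all sellable i≤k.
best[1] = 4
best[2] = max(4+4, 9+0) = 9
best[3] = max(4+9, 9+4, 9+0) = 13
best[4] = max(4+13, 9+9, 9+4, 13+0) = 18
best[5] = max(4+18, 9+13, 9+9, 13+4, 36+0) = 36
best[6] = max(4+36, 9+18, 9+13, 13+9, 36+4, 30+0) = 40
best[7] = max(4+40, 9+36, 9+18, …, 30+4, 35+0) = 45
best[8] = max(4+45, 9+40, 9+36, …, 35+4, 56+0) = 56
best[9] = max(4+56, 9+45, 9+40, …, 56+4, 42+0) = 60
best[10] = max(4+60, 9+56, 9+45, …, 42+4, 58+0) = 72
best[11] = max(4+72, 9+60, 9+56, …, 58+4, 39+0) = 76
best[12] = max(4+76, 9+72, 9+60, …, 39+4, 37+0) = 81
One optimal cutting: 5 + 5 + 2 → $36 + $36 + $9 = $81.

81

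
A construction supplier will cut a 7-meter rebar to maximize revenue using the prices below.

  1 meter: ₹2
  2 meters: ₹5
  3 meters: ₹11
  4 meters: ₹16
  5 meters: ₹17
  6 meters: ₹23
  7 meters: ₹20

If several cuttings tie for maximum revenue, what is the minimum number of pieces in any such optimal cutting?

Consider every possible first cut. r[k] is the best of p[i]+r[k−i] over all sellable i≤k.
r[1] = 2
r[2] = 5
r[3] = 11
r[4] = 16
r[5] = 18  (first piece 1, then r[4]=16)
r[6] = 23
r[7] = 27  (first piece 3, then r[4]=16)
Maximum revenue is ₹27.
Now minimize piece count subject to staying optimal: for each k, pieces[k] = 1 + min over i with p[i]+r[k−i]=r[k] of pieces[k−i].
pieces[4] = 1
pieces[5] = 2
pieces[6] = 1
pieces[7] = 2

2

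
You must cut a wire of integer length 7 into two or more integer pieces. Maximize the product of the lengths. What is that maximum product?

12

Fill prod[k] for k=2..7: at each k try every first piece i and multiply by the better of (k−i) uncut or prod[k−i].
prod[2] = 1*max(1,0) = 1*1 = 1
prod[3] = max(1*2, 2*1) = 2
prod[4] = max(1*3, 2*2, 3*1) = 4
prod[5] = max(1*4, 2*3, 3*2, 4*1) = 6
prod[6] = max(1*6, 2*4, 3*3, 4*2, 5*1) = 9
prod[7] = max(1*9, 2*6, 3*4, 4*3, 5*2, 6*1) = 12
One optimal split: 3 + 2 + 2; product 3*2*2 = 12.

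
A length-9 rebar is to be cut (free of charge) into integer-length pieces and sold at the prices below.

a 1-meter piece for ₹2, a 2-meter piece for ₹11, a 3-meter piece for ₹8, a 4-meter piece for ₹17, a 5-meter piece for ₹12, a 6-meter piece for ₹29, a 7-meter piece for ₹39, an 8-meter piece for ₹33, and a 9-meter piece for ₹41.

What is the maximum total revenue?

Build v[k] bottom-up: v[k] = max over allowed piece i of (p[i] + v[k−i]).
v[1] = 2
v[2] = max(2+2, 11+0) = 11
v[3] = max(2+11, 11+2, 8+0) = 13
v[4] = max(2+13, 11+11, 8+2, 17+0) = 22
v[5] = max(2+22, 11+13, 8+11, 17+2, 12+0) = 24
v[6] = max(2+24, 11+22, 8+13, 17+11, 12+2, 29+0) = 33
v[7] = max(2+33, 11+24, 8+22, …, 29+2, 39+0) = 39
v[8] = max(2+39, 11+33, 8+24, …, 39+2, 33+0) = 44
v[9] = max(2+44, 11+39, 8+33, …, 33+2, 41+0) = 50
One optimal cutting: 7 + 2 → ₹39 + ₹11 = ₹50.

50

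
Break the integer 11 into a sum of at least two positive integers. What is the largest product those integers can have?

54

Let P[k] be the best product for length k (with at least one cut). For each first piece i, the rest contributes max(k−i, P[k−i]).
P[2] = 1*max(1,0) = 1*1 = 1
P[3] = 1*max(2,1) = 1*2 = 2
P[4] = 2*max(2,1) = 2*2 = 4
P[5] = 2*max(3,2) = 2*3 = 6
P[6] = 3*max(3,2) = 3*3 = 9
P[7] = 2*max(5,6) = 2*6 = 12
P[8] = 2*max(6,9) = 2*9 = 18
P[9] = 3*max(6,9) = 3*9 = 27
P[10] = 2*max(8,18) = 2*18 = 36
P[11] = 2*max(9,27) = 2*27 = 54
One optimal split: 3 + 3 + 3 + 2; product 3*3*3*2 = 54.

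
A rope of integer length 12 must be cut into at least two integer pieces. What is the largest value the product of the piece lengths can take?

Fill f[k] for k=2..12: at each k try every first piece i and multiply by the better of (k−i) uncut or f[k−i].
Small cases: f[2]=1, f[3]=2, f[4]=4.
f[5] = 2×max(3,2) = 2×3 = 6
f[6] = 3×max(3,2) = 3×3 = 9
f[7] = 2×max(5,6) = 2×6 = 12
f[8] = 2×max(6,9) = 2×9 = 18
f[9] = 3×max(6,9) = 3×9 = 27
f[10] = 2×max(8,18) = 2×18 = 36
f[11] = 2×max(9,27) = 2×27 = 54
f[12] = 3×max(9,27) = 3×27 = 81
One optimal split: 3 + 3 + 3 + 3; product 3×3×3×3 = 81.

81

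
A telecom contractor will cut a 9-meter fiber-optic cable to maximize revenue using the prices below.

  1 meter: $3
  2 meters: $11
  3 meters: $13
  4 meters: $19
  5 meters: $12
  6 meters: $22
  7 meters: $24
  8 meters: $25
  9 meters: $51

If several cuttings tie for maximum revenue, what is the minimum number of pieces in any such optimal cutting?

1

Let r[k] be the best obtainable value from length k. For each k, try every first piece i and keep the best of price[i] + r[k−i].
r[1] = 3
r[2] = max(3+3, 11+0) = 11
r[3] = max(3+11, 11+3, 13+0) = 14
r[4] = max(3+14, 11+11, 13+3, 19+0) = 22
r[5] = max(3+22, 11+14, 13+11, 19+3, 12+0) = 25
r[6] = max(3+25, 11+22, 13+14, 19+11, 12+3, 22+0) = 33
r[7] = max(3+33, 11+25, 13+22, …, 22+3, 24+0) = 36
r[8] = max(3+36, 11+33, 13+25, …, 24+3, 25+0) = 44
r[9] = max(3+44, 11+36, 13+33, …, 25+3, 51+0) = 51
Maximum revenue is $51.
Now minimize piece count subject to staying optimal: for each k, pieces[k] = 1 + min over i with p[i]+r[k−i]=r[k] of pieces[k−i].
pieces[6] = 3
pieces[7] = 4
pieces[8] = 4
pieces[9] = 1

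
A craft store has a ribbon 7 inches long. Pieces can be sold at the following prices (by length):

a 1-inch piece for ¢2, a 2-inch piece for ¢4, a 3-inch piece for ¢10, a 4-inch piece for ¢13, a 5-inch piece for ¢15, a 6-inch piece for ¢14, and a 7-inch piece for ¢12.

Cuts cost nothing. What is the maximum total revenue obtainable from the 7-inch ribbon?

23

Build best[k] bottom-up: best[k] = max over allowed piece i of (p[i] + best[k−i]).
best[1] = 2
best[2] = 4  (first piece 1, then best[1]=2)
best[3] = 10
best[4] = 13
best[5] = 15  (first piece 1, then best[4]=13)
best[6] = 20  (first piece 3, then best[3]=10)
best[7] = 23  (first piece 3, then best[4]=13)
One optimal cutting: 4 + 3 → ¢13 + ¢10 = ¢23.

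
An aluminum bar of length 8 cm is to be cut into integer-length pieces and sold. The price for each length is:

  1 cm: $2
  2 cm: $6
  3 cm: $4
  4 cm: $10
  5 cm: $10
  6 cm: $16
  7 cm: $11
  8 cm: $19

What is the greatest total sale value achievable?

24

Let v[k] be the best obtainable value from length k. For each k, try every first piece i and keep the best of price[i] + v[k−i].
v[1] = 2
v[2] = 6
v[3] = 8  (first piece 1, then v[2]=6)
v[4] = 12  (first piece 2, then v[2]=6)
v[5] = 14  (first piece 1, then v[4]=12)
v[6] = 18  (first piece 2, then v[4]=12)
v[7] = 20  (first piece 1, then v[6]=18)
v[8] = 24  (first piece 2, then v[6]=18)
One optimal cutting: 2 + 2 + 2 + 2 → $6 + $6 + $6 + $6 = $24.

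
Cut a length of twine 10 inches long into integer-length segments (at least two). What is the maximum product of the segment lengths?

Fill m[k] for k=2..10: at each k try every first piece i and multiply by the better of (k−i) uncut or m[k−i].
m[2] = 1*max(1,0) = 1*1 = 1
m[3] = 1*max(2,1) = 1*2 = 2
m[4] = 2*max(2,1) = 2*2 = 4
m[5] = 2*max(3,2) = 2*3 = 6
m[6] = 3*max(3,2) = 3*3 = 9
m[7] = 2*max(5,6) = 2*6 = 12
m[8] = 2*max(6,9) = 2*9 = 18
m[9] = 3*max(6,9) = 3*9 = 27
m[10] = 2*max(8,18) = 2*18 = 36
One optimal split: 3 + 3 + 2 + 2; product 3*3*2*2 = 36.

36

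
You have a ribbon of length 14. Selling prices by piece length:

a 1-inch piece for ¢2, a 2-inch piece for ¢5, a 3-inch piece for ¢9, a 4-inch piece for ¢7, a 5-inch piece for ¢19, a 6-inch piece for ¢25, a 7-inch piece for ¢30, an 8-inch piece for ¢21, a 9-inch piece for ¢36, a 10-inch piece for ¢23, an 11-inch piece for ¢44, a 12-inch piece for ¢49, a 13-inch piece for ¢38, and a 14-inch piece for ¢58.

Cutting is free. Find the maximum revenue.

60

Build best[k] bottom-up: best[k] = max over allowed piece i of (p[i] + best[k−i]).
best[1] = 2
best[2] = max(2+2, 5+0) = 5
best[3] = max(2+5, 5+2, 9+0) = 9
best[4] = max(2+9, 5+5, 9+2, 7+0) = 11
best[5] = max(2+11, 5+9, 9+5, 7+2, 19+0) = 19
best[6] = max(2+19, 5+11, 9+9, 7+5, 19+2, 25+0) = 25
best[7] = max(2+25, 5+19, 9+11, …, 25+2, 30+0) = 30
best[8] = max(2+30, 5+25, 9+19, …, 30+2, 21+0) = 32
best[9] = max(2+32, 5+30, 9+25, …, 21+2, 36+0) = 36
best[10] = max(2+36, 5+32, 9+30, …, 36+2, 23+0) = 39
best[11] = max(2+39, 5+36, 9+32, …, 23+2, 44+0) = 44
best[12] = max(2+44, 5+39, 9+36, …, 44+2, 49+0) = 50
best[13] = max(2+50, 5+44, 9+39, …, 49+2, 38+0) = 55
best[14] = max(2+55, 5+50, 9+44, …, 38+2, 58+0) = 60
One optimal cutting: 7 + 7 → ¢30 + ¢30 = ¢60.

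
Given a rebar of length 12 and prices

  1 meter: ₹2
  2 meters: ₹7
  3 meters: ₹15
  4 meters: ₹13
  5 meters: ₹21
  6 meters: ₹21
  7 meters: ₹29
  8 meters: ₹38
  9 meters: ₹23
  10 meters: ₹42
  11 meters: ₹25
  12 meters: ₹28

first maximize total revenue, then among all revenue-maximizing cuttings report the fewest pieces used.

Let r[k] be the best obtainable value from length k. For each k, try every first piece i and keep the best of price[i] + r[k−i].
r[1] = 2
r[2] = max(2+2, 7+0) = 7
r[3] = max(2+7, 7+2, 15+0) = 15
r[4] = max(2+15, 7+7, 15+2, 13+0) = 17
r[5] = max(2+17, 7+15, 15+7, 13+2, 21+0) = 22
r[6] = max(2+22, 7+17, 15+15, 13+7, 21+2, 21+0) = 30
r[7] = max(2+30, 7+22, 15+17, …, 21+2, 29+0) = 32
r[8] = max(2+32, 7+30, 15+22, …, 29+2, 38+0) = 38
r[9] = max(2+38, 7+32, 15+30, …, 38+2, 23+0) = 45
r[10] = max(2+45, 7+38, 15+32, …, 23+2, 42+0) = 47
r[11] = max(2+47, 7+45, 15+38, …, 42+2, 25+0) = 53
r[12] = max(2+53, 7+47, 15+45, …, 25+2, 28+0) = 60
Maximum revenue is ₹60.
Now minimize piece count subject to staying optimal: for each k, pieces[k] = 1 + min over i with p[i]+r[k−i]=r[k] of pieces[k−i].
pieces[9] = 3
pieces[10] = 4
pieces[11] = 2
pieces[12] = 4

4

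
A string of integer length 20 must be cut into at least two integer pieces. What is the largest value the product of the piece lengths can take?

Let g[k] be the best product for length k (with at least one cut). For each first piece i, the rest contributes max(k−i, g[k−i]).
g[2] = 1×max(1,0) = 1×1 = 1
g[3] = 1×max(2,1) = 1×2 = 2
g[4] = 2×max(2,1) = 2×2 = 4
g[5] = 2×max(3,2) = 2×3 = 6
g[6] = 3×max(3,2) = 3×3 = 9
g[7] = 2×max(5,6) = 2×6 = 12
g[8] = 2×max(6,9) = 2×9 = 18
g[9] = 3×max(6,9) = 3×9 = 27
g[10] = 2×max(8,18) = 2×18 = 36
g[11] = 2×max(9,27) = 2×27 = 54
g[12] = 3×max(9,27) = 3×27 = 81
g[13] = 2×max(11,54) = 2×54 = 108
g[14] = 2×max(12,81) = 2×81 = 162
g[15] = 3×max(12,81) = 3×81 = 243
g[16] = 2×max(14,162) = 2×162 = 324
g[17] = 2×max(15,243) = 2×243 = 486
g[18] = 3×max(15,243) = 3×243 = 729
g[19] = 2×max(17,486) = 2×486 = 972
g[20] = 2×max(18,729) = 2×729 = 1458
One optimal split: 3 + 3 + 3 + 3 + 3 + 3 + 2; product 3×3×3×3×3×3×2 = 1458.

1458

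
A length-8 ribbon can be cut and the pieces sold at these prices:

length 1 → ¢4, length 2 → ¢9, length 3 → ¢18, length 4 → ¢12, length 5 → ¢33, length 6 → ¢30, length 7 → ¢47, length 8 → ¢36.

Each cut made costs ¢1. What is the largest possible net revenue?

50

Let net[k] be the best obtainable value from length k. For each k, try every first piece i and keep the best of price[i] + net[k−i] minus the 1 cut fee when i<k.
net[1] = 4
net[2] = 9
net[3] = 18
net[4] = 21  (first piece 1, then net[3]=18)
net[5] = 33
net[6] = 36  (first piece 1, then net[5]=33)
net[7] = 47
net[8] = 50  (first piece 1, then net[7]=47)
One optimal plan: pieces 7 + 1 (1 cut) → ¢51 − ¢1 = ¢50.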